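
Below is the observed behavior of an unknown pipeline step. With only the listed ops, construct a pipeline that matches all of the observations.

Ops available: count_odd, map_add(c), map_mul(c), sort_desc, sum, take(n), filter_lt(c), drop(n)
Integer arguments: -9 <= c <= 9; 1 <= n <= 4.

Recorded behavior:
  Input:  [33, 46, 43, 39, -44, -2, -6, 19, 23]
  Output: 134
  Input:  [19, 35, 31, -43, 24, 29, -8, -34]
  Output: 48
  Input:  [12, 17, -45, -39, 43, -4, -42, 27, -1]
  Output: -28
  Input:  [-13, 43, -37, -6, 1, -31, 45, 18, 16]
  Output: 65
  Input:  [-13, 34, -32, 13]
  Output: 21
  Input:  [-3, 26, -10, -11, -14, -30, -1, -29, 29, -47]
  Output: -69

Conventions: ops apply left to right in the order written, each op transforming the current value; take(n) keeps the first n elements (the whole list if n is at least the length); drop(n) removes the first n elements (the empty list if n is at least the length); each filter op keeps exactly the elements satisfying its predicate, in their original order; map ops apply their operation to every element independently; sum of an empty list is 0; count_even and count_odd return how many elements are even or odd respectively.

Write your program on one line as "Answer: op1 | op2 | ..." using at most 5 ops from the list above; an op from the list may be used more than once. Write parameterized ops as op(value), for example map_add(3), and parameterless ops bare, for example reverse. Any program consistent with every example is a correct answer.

map_add(4) | drop(1) | map_add(-2) | sort_desc | sum

Check, running the answer program on each example:
  [33, 46, 43, 39, -44, -2, -6, 19, 23] -> [37, 50, 47, 43, -40, 2, -2, 23, 27] -> [50, 47, 43, -40, 2, -2, 23, 27] -> [48, 45, 41, -42, 0, -4, 21, 25] -> [48, 45, 41, 25, 21, 0, -4, -42] -> 134
  [19, 35, 31, -43, 24, 29, -8, -34] -> [23, 39, 35, -39, 28, 33, -4, -30] -> [39, 35, -39, 28, 33, -4, -30] -> [37, 33, -41, 26, 31, -6, -32] -> [37, 33, 31, 26, -6, -32, -41] -> 48
  [12, 17, -45, -39, 43, -4, -42, 27, -1] -> [16, 21, -41, -35, 47, 0, -38, 31, 3] -> [21, -41, -35, 47, 0, -38, 31, 3] -> [19, -43, -37, 45, -2, -40, 29, 1] -> [45, 29, 19, 1, -2, -37, -40, -43] -> -28
  [-13, 43, -37, -6, 1, -31, 45, 18, 16] -> [-9, 47, -33, -2, 5, -27, 49, 22, 20] -> [47, -33, -2, 5, -27, 49, 22, 20] -> [45, -35, -4, 3, -29, 47, 20, 18] -> [47, 45, 20, 18, 3, -4, -29, -35] -> 65
  [-13, 34, -32, 13] -> [-9, 38, -28, 17] -> [38, -28, 17] -> [36, -30, 15] -> [36, 15, -30] -> 21
  [-3, 26, -10, -11, -14, -30, -1, -29, 29, -47] -> [1, 30, -6, -7, -10, -26, 3, -25, 33, -43] -> [30, -6, -7, -10, -26, 3, -25, 33, -43] -> [28, -8, -9, -12, -28, 1, -27, 31, -45] -> [31, 28, 1, -8, -9, -12, -27, -28, -45] -> -69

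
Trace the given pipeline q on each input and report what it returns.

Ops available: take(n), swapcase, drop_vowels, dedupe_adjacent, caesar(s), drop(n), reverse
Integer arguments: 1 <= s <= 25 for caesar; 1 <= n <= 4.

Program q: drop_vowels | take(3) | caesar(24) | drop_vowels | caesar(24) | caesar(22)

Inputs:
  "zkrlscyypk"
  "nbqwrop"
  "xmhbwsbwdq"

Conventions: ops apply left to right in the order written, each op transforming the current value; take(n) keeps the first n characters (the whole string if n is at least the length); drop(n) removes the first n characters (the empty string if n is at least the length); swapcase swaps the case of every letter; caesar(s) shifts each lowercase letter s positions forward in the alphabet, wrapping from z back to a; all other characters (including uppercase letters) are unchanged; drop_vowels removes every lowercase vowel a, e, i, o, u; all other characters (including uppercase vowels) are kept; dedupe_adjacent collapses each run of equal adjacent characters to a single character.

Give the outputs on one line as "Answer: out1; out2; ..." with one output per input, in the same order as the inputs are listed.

Execution, op by op:
  "zkrlscyypk" -> "zkrlscyypk" -> "zkr" -> "xip" -> "xp" -> "vn" -> "rj"
  "nbqwrop" -> "nbqwrp" -> "nbq" -> "lzo" -> "lz" -> "jx" -> "ft"
  "xmhbwsbwdq" -> "xmhbwsbwdq" -> "xmh" -> "vkf" -> "vkf" -> "tid" -> "pez"

"rj"; "ft"; "pez"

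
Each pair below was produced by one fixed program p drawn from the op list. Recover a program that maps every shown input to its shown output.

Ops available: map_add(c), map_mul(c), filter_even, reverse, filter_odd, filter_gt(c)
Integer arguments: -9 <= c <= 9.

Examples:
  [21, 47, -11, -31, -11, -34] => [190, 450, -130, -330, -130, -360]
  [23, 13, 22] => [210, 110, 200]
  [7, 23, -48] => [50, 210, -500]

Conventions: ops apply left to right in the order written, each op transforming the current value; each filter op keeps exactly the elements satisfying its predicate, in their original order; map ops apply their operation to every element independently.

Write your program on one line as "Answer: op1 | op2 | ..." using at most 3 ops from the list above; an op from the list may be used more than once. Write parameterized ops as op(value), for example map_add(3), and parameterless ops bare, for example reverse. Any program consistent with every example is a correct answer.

map_add(-2) | map_mul(2) | map_mul(5)

Check, running the answer program on each example:
  [21, 47, -11, -31, -11, -34] -> [19, 45, -13, -33, -13, -36] -> [38, 90, -26, -66, -26, -72] -> [190, 450, -130, -330, -130, -360]
  [23, 13, 22] -> [21, 11, 20] -> [42, 22, 40] -> [210, 110, 200]
  [7, 23, -48] -> [5, 21, -50] -> [10, 42, -100] -> [50, 210, -500]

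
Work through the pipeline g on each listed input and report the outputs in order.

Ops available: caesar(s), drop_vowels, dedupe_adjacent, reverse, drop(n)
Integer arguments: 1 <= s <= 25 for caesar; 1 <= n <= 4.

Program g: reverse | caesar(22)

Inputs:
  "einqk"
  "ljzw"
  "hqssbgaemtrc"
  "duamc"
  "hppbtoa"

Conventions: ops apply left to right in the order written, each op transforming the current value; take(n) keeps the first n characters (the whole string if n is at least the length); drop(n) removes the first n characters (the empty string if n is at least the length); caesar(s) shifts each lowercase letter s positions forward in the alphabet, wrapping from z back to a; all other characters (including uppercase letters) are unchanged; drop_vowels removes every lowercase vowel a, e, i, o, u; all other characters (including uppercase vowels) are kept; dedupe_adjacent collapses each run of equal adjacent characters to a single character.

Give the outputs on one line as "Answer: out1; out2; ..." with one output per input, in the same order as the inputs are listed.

Execution, op by op:
  "einqk" -> "kqnie" -> "gmjea"
  "ljzw" -> "wzjl" -> "svfh"
  "hqssbgaemtrc" -> "crtmeagbssqh" -> "ynpiawcxoomd"
  "duamc" -> "cmaud" -> "yiwqz"
  "hppbtoa" -> "aotbpph" -> "wkpxlld"

"gmjea"; "svfh"; "ynpiawcxoomd"; "yiwqz"; "wkpxlld"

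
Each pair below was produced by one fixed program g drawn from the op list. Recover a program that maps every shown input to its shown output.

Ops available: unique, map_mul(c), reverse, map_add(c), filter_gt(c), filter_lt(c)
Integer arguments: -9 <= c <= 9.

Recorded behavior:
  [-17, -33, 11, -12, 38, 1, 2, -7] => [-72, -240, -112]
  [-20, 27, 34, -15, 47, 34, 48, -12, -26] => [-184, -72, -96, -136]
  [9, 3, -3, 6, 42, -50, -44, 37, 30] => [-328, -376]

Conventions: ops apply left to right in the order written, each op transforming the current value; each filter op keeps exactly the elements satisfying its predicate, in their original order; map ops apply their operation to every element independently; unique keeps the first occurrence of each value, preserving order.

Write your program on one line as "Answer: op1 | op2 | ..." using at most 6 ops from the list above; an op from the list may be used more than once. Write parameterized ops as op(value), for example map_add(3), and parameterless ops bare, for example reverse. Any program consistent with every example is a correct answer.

reverse | filter_lt(-8) | map_mul(8) | map_add(9) | map_add(6) | map_add(9)

Check, running the answer program on each example:
  [-17, -33, 11, -12, 38, 1, 2, -7] -> [-7, 2, 1, 38, -12, 11, -33, -17] -> [-12, -33, -17] -> [-96, -264, -136] -> [-87, -255, -127] -> [-81, -249, -121] -> [-72, -240, -112]
  [-20, 27, 34, -15, 47, 34, 48, -12, -26] -> [-26, -12, 48, 34, 47, -15, 34, 27, -20] -> [-26, -12, -15, -20] -> [-208, -96, -120, -160] -> [-199, -87, -111, -151] -> [-193, -81, -105, -145] -> [-184, -72, -96, -136]
  [9, 3, -3, 6, 42, -50, -44, 37, 30] -> [30, 37, -44, -50, 42, 6, -3, 3, 9] -> [-44, -50] -> [-352, -400] -> [-343, -391] -> [-337, -385] -> [-328, -376]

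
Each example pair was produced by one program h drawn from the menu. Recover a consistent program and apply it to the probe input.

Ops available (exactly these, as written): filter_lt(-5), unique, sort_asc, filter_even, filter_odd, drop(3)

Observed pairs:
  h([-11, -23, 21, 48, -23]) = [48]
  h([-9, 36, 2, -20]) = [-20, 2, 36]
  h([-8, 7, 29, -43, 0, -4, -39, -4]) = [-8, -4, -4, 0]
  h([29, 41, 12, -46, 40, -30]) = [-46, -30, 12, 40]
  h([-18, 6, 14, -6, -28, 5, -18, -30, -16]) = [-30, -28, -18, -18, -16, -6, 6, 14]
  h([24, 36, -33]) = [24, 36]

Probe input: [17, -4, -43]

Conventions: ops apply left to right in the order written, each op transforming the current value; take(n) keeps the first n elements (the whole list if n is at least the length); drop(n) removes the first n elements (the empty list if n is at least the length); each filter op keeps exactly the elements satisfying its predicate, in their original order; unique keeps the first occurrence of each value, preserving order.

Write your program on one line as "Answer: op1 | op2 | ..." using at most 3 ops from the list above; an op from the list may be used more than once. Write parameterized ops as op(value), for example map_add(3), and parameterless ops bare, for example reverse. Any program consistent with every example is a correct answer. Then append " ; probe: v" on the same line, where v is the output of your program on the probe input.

sort_asc | filter_even ; probe: [-4]

Check, running the answer program on each example:
  [-11, -23, 21, 48, -23] -> [-23, -23, -11, 21, 48] -> [48]
  [-9, 36, 2, -20] -> [-20, -9, 2, 36] -> [-20, 2, 36]
  [-8, 7, 29, -43, 0, -4, -39, -4] -> [-43, -39, -8, -4, -4, 0, 7, 29] -> [-8, -4, -4, 0]
  [29, 41, 12, -46, 40, -30] -> [-46, -30, 12, 29, 40, 41] -> [-46, -30, 12, 40]
  [-18, 6, 14, -6, -28, 5, -18, -30, -16] -> [-30, -28, -18, -18, -16, -6, 5, 6, 14] -> [-30, -28, -18, -18, -16, -6, 6, 14]
  [24, 36, -33] -> [-33, 24, 36] -> [24, 36]
  probe: [17, -4, -43] -> [-43, -4, 17] -> [-4]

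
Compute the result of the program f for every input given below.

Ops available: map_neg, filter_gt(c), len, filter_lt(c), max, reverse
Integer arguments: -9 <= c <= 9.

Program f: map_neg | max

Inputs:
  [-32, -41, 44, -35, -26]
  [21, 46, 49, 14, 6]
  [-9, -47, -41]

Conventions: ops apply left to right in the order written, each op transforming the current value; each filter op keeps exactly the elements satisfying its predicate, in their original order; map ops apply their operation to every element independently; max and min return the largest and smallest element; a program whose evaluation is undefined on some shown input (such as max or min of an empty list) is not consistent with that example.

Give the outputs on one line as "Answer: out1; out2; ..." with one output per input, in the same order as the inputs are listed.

Execution, op by op:
  [-32, -41, 44, -35, -26] -> [32, 41, -44, 35, 26] -> 41
  [21, 46, 49, 14, 6] -> [-21, -46, -49, -14, -6] -> -6
  [-9, -47, -41] -> [9, 47, 41] -> 47

41; -6; 47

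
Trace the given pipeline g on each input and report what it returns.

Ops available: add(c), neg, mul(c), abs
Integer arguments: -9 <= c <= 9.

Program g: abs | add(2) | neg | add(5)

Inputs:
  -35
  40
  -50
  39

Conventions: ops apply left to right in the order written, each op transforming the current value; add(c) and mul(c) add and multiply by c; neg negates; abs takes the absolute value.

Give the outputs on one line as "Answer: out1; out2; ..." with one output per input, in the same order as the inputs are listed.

-32; -37; -47; -36

Execution, op by op:
  -35 -> 35 -> 37 -> -37 -> -32
  40 -> 40 -> 42 -> -42 -> -37
  -50 -> 50 -> 52 -> -52 -> -47
  39 -> 39 -> 41 -> -41 -> -36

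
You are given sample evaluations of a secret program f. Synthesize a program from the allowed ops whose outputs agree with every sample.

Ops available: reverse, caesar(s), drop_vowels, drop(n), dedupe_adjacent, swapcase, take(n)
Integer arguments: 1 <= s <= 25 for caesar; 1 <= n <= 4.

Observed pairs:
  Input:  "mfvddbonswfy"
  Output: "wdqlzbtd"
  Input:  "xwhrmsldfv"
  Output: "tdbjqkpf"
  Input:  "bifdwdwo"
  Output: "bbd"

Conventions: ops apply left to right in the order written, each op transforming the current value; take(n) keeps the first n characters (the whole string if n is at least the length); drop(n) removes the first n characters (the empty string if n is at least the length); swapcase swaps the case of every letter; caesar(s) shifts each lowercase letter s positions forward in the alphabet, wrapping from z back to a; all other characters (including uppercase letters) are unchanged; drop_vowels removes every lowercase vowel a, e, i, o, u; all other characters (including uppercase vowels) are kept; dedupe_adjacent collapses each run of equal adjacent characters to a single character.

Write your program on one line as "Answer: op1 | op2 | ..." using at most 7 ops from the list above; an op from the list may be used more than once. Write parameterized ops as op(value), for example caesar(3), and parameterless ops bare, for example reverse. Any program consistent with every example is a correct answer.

drop_vowels | caesar(24) | dedupe_adjacent | drop(1) | reverse | drop_vowels

Check, running the answer program on each example:
  "mfvddbonswfy" -> "mfvddbnswfy" -> "kdtbbzlqudw" -> "kdtbzlqudw" -> "dtbzlqudw" -> "wduqlzbtd" -> "wdqlzbtd"
  "xwhrmsldfv" -> "xwhrmsldfv" -> "vufpkqjbdt" -> "vufpkqjbdt" -> "ufpkqjbdt" -> "tdbjqkpfu" -> "tdbjqkpf"
  "bifdwdwo" -> "bfdwdw" -> "zdbubu" -> "zdbubu" -> "dbubu" -> "ububd" -> "bbd"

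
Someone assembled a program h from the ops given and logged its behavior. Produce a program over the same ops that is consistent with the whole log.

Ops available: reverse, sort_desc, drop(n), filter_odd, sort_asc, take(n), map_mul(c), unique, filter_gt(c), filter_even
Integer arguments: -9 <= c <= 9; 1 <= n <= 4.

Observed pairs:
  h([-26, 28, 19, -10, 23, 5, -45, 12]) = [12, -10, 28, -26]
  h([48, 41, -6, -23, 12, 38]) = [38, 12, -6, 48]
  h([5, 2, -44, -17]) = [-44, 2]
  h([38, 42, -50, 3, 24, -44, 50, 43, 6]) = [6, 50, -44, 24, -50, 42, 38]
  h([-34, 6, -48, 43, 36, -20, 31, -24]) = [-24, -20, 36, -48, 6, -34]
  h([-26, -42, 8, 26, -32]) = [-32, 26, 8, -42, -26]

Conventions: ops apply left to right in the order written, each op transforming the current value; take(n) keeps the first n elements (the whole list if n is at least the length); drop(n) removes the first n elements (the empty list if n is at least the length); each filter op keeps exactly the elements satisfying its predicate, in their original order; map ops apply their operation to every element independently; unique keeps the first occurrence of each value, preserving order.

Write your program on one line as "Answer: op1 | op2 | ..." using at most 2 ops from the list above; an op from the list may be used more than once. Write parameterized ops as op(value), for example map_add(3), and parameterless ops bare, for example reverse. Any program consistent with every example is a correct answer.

filter_even | reverse

Check, running the answer program on each example:
  [-26, 28, 19, -10, 23, 5, -45, 12] -> [-26, 28, -10, 12] -> [12, -10, 28, -26]
  [48, 41, -6, -23, 12, 38] -> [48, -6, 12, 38] -> [38, 12, -6, 48]
  [5, 2, -44, -17] -> [2, -44] -> [-44, 2]
  [38, 42, -50, 3, 24, -44, 50, 43, 6] -> [38, 42, -50, 24, -44, 50, 6] -> [6, 50, -44, 24, -50, 42, 38]
  [-34, 6, -48, 43, 36, -20, 31, -24] -> [-34, 6, -48, 36, -20, -24] -> [-24, -20, 36, -48, 6, -34]
  [-26, -42, 8, 26, -32] -> [-26, -42, 8, 26, -32] -> [-32, 26, 8, -42, -26]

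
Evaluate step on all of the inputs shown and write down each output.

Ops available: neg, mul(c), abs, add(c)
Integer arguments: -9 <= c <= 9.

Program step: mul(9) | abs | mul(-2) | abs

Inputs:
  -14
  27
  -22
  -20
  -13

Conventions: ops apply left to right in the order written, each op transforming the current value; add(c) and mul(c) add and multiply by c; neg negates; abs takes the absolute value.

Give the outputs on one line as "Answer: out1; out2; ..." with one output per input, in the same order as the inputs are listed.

Execution, op by op:
  -14 -> -126 -> 126 -> -252 -> 252
  27 -> 243 -> 243 -> -486 -> 486
  -22 -> -198 -> 198 -> -396 -> 396
  -20 -> -180 -> 180 -> -360 -> 360
  -13 -> -117 -> 117 -> -234 -> 234

252; 486; 396; 360; 234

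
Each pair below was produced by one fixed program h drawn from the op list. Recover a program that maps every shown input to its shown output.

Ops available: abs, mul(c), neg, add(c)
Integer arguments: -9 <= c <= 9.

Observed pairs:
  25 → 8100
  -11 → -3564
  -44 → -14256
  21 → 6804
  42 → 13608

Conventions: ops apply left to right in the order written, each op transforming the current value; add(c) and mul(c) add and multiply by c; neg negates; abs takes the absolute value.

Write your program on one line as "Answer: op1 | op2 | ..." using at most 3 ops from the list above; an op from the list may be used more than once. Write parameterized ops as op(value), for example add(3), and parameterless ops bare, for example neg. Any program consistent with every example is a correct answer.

mul(-4) | mul(9) | mul(-9)

Check, running the answer program on each example:
  25 -> -100 -> -900 -> 8100
  -11 -> 44 -> 396 -> -3564
  -44 -> 176 -> 1584 -> -14256
  21 -> -84 -> -756 -> 6804
  42 -> -168 -> -1512 -> 13608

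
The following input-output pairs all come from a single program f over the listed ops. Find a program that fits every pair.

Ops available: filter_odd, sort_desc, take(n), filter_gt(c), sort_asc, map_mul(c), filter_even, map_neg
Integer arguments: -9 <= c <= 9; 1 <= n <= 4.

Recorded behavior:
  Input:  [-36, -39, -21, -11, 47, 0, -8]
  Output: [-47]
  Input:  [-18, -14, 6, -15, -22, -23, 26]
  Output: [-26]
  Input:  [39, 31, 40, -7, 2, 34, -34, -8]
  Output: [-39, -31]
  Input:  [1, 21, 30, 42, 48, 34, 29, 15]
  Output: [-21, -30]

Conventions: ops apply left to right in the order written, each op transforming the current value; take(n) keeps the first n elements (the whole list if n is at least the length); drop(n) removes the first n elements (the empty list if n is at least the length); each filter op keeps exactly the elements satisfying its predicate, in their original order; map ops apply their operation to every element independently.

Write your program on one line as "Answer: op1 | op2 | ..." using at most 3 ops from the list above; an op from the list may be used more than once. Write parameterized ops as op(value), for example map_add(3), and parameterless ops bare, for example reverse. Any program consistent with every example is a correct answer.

filter_gt(7) | take(2) | map_neg

Check, running the answer program on each example:
  [-36, -39, -21, -11, 47, 0, -8] -> [47] -> [47] -> [-47]
  [-18, -14, 6, -15, -22, -23, 26] -> [26] -> [26] -> [-26]
  [39, 31, 40, -7, 2, 34, -34, -8] -> [39, 31, 40, 34] -> [39, 31] -> [-39, -31]
  [1, 21, 30, 42, 48, 34, 29, 15] -> [21, 30, 42, 48, 34, 29, 15] -> [21, 30] -> [-21, -30]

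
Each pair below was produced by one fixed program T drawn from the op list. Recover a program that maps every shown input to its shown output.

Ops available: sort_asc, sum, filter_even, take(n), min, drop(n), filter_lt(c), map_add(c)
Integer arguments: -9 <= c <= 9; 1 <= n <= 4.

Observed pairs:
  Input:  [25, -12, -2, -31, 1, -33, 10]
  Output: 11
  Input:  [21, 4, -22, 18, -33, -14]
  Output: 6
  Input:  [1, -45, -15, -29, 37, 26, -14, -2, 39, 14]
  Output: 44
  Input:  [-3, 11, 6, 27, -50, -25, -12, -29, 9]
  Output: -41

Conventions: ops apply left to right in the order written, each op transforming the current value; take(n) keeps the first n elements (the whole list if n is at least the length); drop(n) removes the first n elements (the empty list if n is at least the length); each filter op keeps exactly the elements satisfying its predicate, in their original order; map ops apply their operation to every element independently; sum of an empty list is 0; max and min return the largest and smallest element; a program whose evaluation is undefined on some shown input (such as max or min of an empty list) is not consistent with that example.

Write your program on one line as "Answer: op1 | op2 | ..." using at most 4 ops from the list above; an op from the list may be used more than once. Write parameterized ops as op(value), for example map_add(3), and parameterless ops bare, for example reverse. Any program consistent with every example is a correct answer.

map_add(4) | filter_even | map_add(1) | sum

Check, running the answer program on each example:
  [25, -12, -2, -31, 1, -33, 10] -> [29, -8, 2, -27, 5, -29, 14] -> [-8, 2, 14] -> [-7, 3, 15] -> 11
  [21, 4, -22, 18, -33, -14] -> [25, 8, -18, 22, -29, -10] -> [8, -18, 22, -10] -> [9, -17, 23, -9] -> 6
  [1, -45, -15, -29, 37, 26, -14, -2, 39, 14] -> [5, -41, -11, -25, 41, 30, -10, 2, 43, 18] -> [30, -10, 2, 18] -> [31, -9, 3, 19] -> 44
  [-3, 11, 6, 27, -50, -25, -12, -29, 9] -> [1, 15, 10, 31, -46, -21, -8, -25, 13] -> [10, -46, -8] -> [11, -45, -7] -> -41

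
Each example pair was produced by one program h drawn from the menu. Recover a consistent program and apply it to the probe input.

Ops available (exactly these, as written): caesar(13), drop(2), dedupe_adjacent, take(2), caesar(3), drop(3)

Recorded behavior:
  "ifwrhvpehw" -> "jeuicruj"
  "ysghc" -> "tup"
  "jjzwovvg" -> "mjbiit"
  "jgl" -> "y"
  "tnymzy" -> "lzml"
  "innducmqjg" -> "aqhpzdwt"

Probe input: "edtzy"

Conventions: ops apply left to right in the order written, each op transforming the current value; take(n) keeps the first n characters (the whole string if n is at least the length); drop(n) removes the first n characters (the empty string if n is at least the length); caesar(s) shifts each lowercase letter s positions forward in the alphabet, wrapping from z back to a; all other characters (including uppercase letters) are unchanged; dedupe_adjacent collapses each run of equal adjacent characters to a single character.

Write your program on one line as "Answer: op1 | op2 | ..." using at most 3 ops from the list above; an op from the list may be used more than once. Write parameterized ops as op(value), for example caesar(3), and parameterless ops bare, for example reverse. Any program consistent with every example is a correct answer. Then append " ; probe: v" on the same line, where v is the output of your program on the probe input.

caesar(13) | drop(2) ; probe: "gml"

Check, running the answer program on each example:
  "ifwrhvpehw" -> "vsjeuicruj" -> "jeuicruj"
  "ysghc" -> "lftup" -> "tup"
  "jjzwovvg" -> "wwmjbiit" -> "mjbiit"
  "jgl" -> "wty" -> "y"
  "tnymzy" -> "galzml" -> "lzml"
  "innducmqjg" -> "vaaqhpzdwt" -> "aqhpzdwt"
  probe: "edtzy" -> "rqgml" -> "gml"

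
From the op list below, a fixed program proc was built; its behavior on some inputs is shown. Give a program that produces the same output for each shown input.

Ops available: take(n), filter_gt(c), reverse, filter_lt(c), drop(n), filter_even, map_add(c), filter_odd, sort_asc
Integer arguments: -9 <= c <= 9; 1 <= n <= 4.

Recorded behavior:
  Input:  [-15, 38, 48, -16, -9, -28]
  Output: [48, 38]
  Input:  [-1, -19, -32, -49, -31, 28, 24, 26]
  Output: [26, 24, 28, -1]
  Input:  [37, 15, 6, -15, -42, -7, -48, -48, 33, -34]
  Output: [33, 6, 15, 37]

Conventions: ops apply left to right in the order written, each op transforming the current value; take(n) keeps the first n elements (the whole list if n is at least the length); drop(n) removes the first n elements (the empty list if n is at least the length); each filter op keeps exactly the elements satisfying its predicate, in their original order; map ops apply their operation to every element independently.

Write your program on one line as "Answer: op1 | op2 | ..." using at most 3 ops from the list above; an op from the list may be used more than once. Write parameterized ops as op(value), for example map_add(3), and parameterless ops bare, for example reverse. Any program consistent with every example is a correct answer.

filter_gt(-4) | reverse

Check, running the answer program on each example:
  [-15, 38, 48, -16, -9, -28] -> [38, 48] -> [48, 38]
  [-1, -19, -32, -49, -31, 28, 24, 26] -> [-1, 28, 24, 26] -> [26, 24, 28, -1]
  [37, 15, 6, -15, -42, -7, -48, -48, 33, -34] -> [37, 15, 6, 33] -> [33, 6, 15, 37]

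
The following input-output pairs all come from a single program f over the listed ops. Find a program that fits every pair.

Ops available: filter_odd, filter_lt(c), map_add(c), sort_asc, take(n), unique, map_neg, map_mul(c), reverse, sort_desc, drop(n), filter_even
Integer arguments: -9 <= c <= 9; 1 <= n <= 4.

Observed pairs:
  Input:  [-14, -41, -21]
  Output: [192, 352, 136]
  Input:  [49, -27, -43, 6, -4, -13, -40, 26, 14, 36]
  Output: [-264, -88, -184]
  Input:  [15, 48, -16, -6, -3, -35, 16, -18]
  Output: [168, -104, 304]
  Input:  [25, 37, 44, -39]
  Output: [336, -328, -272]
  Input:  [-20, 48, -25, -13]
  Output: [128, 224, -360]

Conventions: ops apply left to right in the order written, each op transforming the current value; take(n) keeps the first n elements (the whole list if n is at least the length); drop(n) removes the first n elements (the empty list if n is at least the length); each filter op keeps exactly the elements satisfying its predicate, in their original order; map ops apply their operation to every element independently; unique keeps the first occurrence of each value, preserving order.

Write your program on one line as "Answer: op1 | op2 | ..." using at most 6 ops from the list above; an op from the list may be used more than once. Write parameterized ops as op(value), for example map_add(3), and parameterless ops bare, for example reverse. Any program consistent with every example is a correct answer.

map_mul(-2) | reverse | take(3) | map_add(7) | map_add(-1) | map_mul(4)

Check, running the answer program on each example:
  [-14, -41, -21] -> [28, 82, 42] -> [42, 82, 28] -> [42, 82, 28] -> [49, 89, 35] -> [48, 88, 34] -> [192, 352, 136]
  [49, -27, -43, 6, -4, -13, -40, 26, 14, 36] -> [-98, 54, 86, -12, 8, 26, 80, -52, -28, -72] -> [-72, -28, -52, 80, 26, 8, -12, 86, 54, -98] -> [-72, -28, -52] -> [-65, -21, -45] -> [-66, -22, -46] -> [-264, -88, -184]
  [15, 48, -16, -6, -3, -35, 16, -18] -> [-30, -96, 32, 12, 6, 70, -32, 36] -> [36, -32, 70, 6, 12, 32, -96, -30] -> [36, -32, 70] -> [43, -25, 77] -> [42, -26, 76] -> [168, -104, 304]
  [25, 37, 44, -39] -> [-50, -74, -88, 78] -> [78, -88, -74, -50] -> [78, -88, -74] -> [85, -81, -67] -> [84, -82, -68] -> [336, -328, -272]
  [-20, 48, -25, -13] -> [40, -96, 50, 26] -> [26, 50, -96, 40] -> [26, 50, -96] -> [33, 57, -89] -> [32, 56, -90] -> [128, 224, -360]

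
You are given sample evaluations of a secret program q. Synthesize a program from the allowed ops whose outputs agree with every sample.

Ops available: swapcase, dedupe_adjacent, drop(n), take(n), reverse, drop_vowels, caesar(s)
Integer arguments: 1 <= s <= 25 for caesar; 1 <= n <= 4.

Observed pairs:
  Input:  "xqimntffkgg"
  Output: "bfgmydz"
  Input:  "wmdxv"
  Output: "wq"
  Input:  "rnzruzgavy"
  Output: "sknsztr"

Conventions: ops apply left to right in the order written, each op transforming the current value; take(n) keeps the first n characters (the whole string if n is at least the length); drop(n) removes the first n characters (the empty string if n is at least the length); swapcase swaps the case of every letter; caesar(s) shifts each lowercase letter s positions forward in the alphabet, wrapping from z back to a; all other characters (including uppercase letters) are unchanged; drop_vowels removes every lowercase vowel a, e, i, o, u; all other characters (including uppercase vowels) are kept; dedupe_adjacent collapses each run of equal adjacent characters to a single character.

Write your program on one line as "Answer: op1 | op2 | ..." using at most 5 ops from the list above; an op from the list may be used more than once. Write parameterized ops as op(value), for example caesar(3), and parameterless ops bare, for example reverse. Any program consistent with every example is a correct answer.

dedupe_adjacent | caesar(19) | drop(1) | drop(1) | drop_vowels

Check, running the answer program on each example:
  "xqimntffkgg" -> "xqimntfkg" -> "qjbfgmydz" -> "jbfgmydz" -> "bfgmydz" -> "bfgmydz"
  "wmdxv" -> "wmdxv" -> "pfwqo" -> "fwqo" -> "wqo" -> "wq"
  "rnzruzgavy" -> "rnzruzgavy" -> "kgsknsztor" -> "gsknsztor" -> "sknsztor" -> "sknsztr"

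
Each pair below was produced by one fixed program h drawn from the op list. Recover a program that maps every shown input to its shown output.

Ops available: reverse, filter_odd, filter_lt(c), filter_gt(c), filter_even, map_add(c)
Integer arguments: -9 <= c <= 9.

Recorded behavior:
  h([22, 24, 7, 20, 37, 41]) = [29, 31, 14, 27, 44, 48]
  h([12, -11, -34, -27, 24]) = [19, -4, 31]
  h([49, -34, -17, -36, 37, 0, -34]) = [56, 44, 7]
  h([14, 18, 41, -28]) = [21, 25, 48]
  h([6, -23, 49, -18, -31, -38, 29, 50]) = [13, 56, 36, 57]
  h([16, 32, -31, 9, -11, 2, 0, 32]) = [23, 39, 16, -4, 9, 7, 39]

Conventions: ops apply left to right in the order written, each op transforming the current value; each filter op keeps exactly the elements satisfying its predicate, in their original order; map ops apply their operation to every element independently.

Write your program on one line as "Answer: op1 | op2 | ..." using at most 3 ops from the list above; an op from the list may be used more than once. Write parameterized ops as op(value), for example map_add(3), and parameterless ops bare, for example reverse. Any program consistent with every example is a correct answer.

map_add(7) | filter_gt(-8)

Check, running the answer program on each example:
  [22, 24, 7, 20, 37, 41] -> [29, 31, 14, 27, 44, 48] -> [29, 31, 14, 27, 44, 48]
  [12, -11, -34, -27, 24] -> [19, -4, -27, -20, 31] -> [19, -4, 31]
  [49, -34, -17, -36, 37, 0, -34] -> [56, -27, -10, -29, 44, 7, -27] -> [56, 44, 7]
  [14, 18, 41, -28] -> [21, 25, 48, -21] -> [21, 25, 48]
  [6, -23, 49, -18, -31, -38, 29, 50] -> [13, -16, 56, -11, -24, -31, 36, 57] -> [13, 56, 36, 57]
  [16, 32, -31, 9, -11, 2, 0, 32] -> [23, 39, -24, 16, -4, 9, 7, 39] -> [23, 39, 16, -4, 9, 7, 39]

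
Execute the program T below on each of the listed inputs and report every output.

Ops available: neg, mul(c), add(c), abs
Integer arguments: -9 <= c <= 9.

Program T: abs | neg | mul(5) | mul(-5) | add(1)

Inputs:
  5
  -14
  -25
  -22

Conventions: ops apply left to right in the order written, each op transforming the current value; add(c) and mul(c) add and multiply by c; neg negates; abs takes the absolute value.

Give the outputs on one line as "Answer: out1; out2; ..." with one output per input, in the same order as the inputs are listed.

126; 351; 626; 551

Execution, op by op:
  5 -> 5 -> -5 -> -25 -> 125 -> 126
  -14 -> 14 -> -14 -> -70 -> 350 -> 351
  -25 -> 25 -> -25 -> -125 -> 625 -> 626
  -22 -> 22 -> -22 -> -110 -> 550 -> 551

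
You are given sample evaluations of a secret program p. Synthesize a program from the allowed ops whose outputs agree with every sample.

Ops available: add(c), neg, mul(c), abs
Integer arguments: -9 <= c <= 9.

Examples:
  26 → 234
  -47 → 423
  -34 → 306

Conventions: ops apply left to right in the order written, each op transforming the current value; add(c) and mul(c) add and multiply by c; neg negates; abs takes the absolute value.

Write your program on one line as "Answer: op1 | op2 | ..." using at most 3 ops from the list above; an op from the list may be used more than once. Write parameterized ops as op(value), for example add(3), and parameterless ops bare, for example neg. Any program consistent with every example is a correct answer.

mul(9) | abs

Check, running the answer program on each example:
  26 -> 234 -> 234
  -47 -> -423 -> 423
  -34 -> -306 -> 306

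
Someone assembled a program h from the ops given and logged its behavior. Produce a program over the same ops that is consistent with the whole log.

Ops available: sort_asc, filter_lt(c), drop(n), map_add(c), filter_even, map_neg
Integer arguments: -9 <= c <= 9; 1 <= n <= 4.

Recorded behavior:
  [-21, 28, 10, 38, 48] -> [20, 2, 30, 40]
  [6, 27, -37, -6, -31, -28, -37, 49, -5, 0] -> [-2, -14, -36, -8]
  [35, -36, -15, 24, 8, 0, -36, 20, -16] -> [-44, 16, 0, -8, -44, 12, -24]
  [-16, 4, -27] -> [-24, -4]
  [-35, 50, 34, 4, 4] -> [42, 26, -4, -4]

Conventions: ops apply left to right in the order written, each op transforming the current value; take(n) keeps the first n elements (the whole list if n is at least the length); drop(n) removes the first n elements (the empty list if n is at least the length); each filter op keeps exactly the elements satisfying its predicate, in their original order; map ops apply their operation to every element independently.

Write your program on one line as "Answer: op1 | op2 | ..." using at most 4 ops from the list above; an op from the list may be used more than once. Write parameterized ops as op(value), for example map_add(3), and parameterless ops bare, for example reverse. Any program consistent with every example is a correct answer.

map_neg | filter_even | map_neg | map_add(-8)

Check, running the answer program on each example:
  [-21, 28, 10, 38, 48] -> [21, -28, -10, -38, -48] -> [-28, -10, -38, -48] -> [28, 10, 38, 48] -> [20, 2, 30, 40]
  [6, 27, -37, -6, -31, -28, -37, 49, -5, 0] -> [-6, -27, 37, 6, 31, 28, 37, -49, 5, 0] -> [-6, 6, 28, 0] -> [6, -6, -28, 0] -> [-2, -14, -36, -8]
  [35, -36, -15, 24, 8, 0, -36, 20, -16] -> [-35, 36, 15, -24, -8, 0, 36, -20, 16] -> [36, -24, -8, 0, 36, -20, 16] -> [-36, 24, 8, 0, -36, 20, -16] -> [-44, 16, 0, -8, -44, 12, -24]
  [-16, 4, -27] -> [16, -4, 27] -> [16, -4] -> [-16, 4] -> [-24, -4]
  [-35, 50, 34, 4, 4] -> [35, -50, -34, -4, -4] -> [-50, -34, -4, -4] -> [50, 34, 4, 4] -> [42, 26, -4, -4]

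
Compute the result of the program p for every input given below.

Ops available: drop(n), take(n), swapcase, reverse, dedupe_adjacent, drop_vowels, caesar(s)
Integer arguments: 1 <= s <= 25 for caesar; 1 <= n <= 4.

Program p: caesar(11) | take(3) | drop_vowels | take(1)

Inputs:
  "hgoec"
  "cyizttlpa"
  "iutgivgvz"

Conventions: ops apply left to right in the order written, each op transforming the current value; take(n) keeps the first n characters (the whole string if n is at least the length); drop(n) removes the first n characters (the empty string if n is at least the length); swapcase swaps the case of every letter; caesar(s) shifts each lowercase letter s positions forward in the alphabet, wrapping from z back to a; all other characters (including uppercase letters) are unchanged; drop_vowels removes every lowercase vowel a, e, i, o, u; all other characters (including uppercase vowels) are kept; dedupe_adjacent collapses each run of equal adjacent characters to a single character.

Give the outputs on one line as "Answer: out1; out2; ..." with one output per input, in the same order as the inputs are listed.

Execution, op by op:
  "hgoec" -> "srzpn" -> "srz" -> "srz" -> "s"
  "cyizttlpa" -> "njtkeewal" -> "njt" -> "njt" -> "n"
  "iutgivgvz" -> "tfertgrgk" -> "tfe" -> "tf" -> "t"

"s"; "n"; "t"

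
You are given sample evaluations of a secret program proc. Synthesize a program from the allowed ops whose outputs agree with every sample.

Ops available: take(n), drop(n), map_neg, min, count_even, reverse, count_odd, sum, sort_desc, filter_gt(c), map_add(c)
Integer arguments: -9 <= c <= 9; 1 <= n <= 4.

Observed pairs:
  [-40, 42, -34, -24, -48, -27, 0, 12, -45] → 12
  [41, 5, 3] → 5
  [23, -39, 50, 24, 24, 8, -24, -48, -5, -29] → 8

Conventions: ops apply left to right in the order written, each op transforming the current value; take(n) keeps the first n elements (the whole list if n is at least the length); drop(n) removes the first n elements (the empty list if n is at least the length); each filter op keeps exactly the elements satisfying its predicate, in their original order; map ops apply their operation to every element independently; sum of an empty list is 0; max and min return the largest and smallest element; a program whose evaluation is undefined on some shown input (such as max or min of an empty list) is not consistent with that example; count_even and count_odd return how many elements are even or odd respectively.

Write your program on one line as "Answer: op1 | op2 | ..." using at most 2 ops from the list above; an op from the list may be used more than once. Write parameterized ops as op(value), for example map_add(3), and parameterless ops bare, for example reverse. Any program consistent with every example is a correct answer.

filter_gt(4) | min

Check, running the answer program on each example:
  [-40, 42, -34, -24, -48, -27, 0, 12, -45] -> [42, 12] -> 12
  [41, 5, 3] -> [41, 5] -> 5
  [23, -39, 50, 24, 24, 8, -24, -48, -5, -29] -> [23, 50, 24, 24, 8] -> 8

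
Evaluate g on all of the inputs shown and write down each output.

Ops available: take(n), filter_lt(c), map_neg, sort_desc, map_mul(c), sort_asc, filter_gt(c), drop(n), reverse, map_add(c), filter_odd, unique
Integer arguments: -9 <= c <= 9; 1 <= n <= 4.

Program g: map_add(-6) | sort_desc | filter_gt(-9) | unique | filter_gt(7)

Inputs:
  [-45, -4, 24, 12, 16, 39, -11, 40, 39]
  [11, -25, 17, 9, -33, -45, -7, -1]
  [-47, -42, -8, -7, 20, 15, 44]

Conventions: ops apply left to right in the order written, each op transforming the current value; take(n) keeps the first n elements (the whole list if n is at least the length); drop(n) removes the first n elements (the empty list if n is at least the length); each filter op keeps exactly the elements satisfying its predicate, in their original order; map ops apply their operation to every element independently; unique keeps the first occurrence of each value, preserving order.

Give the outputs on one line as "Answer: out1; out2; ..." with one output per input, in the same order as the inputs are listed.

[34, 33, 18, 10]; [11]; [38, 14, 9]

Execution, op by op:
  [-45, -4, 24, 12, 16, 39, -11, 40, 39] -> [-51, -10, 18, 6, 10, 33, -17, 34, 33] -> [34, 33, 33, 18, 10, 6, -10, -17, -51] -> [34, 33, 33, 18, 10, 6] -> [34, 33, 18, 10, 6] -> [34, 33, 18, 10]
  [11, -25, 17, 9, -33, -45, -7, -1] -> [5, -31, 11, 3, -39, -51, -13, -7] -> [11, 5, 3, -7, -13, -31, -39, -51] -> [11, 5, 3, -7] -> [11, 5, 3, -7] -> [11]
  [-47, -42, -8, -7, 20, 15, 44] -> [-53, -48, -14, -13, 14, 9, 38] -> [38, 14, 9, -13, -14, -48, -53] -> [38, 14, 9] -> [38, 14, 9] -> [38, 14, 9]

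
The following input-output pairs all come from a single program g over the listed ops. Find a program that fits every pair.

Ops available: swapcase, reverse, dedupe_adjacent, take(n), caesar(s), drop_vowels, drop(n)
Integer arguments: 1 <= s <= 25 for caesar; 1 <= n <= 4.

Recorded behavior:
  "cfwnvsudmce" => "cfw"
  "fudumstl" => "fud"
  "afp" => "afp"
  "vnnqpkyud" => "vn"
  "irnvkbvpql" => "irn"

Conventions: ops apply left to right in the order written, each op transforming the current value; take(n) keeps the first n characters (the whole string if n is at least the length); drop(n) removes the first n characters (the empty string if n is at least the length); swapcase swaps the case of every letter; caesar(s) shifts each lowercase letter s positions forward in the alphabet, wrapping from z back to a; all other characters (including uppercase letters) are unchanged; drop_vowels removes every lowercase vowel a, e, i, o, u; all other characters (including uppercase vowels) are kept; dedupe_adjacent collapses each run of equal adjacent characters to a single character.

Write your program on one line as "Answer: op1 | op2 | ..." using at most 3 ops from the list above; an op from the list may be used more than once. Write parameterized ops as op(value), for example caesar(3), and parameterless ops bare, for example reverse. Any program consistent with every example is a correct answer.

take(3) | dedupe_adjacent

Check, running the answer program on each example:
  "cfwnvsudmce" -> "cfw" -> "cfw"
  "fudumstl" -> "fud" -> "fud"
  "afp" -> "afp" -> "afp"
  "vnnqpkyud" -> "vnn" -> "vn"
  "irnvkbvpql" -> "irn" -> "irn"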